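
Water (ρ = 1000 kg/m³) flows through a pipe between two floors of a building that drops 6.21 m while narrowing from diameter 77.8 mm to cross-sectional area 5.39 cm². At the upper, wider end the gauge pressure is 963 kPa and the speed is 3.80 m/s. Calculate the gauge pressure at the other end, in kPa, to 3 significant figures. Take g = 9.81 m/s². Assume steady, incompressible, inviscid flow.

P₂ ≈ 470 kPa

Mass conservation (A₁v₁ = A₂v₂) gives v₂ = 3.80 × 47.5/5.39 = 33.5 m/s.
Applying Bernoulli between the two ends and solving for P₂: P₂ = P₁ + ½ρ(v₁² − v₂²) − ρgΔh.
P₂ = 963000 + ½·1000·(3.80² − 33.5²) − 1000·9.81·(−6.21) = 963000 + (-554000) − (-60900) = 470000 Pa.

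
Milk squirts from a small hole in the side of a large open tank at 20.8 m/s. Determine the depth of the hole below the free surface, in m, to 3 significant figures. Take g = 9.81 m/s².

h ≈ 22.1 m

Torricelli: v = √(2gh), so h = v²/(2g).
h = 20.8²/(2·9.81) = 433/19.62 = 22.1 m.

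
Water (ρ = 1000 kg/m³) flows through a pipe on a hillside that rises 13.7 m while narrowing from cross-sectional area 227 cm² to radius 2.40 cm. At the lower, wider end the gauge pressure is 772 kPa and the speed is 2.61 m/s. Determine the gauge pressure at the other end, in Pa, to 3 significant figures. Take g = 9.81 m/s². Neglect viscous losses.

The volume flow rate is constant, so v₂ = (A₁/A₂)v₁ = (227/18.1)·2.61 = 32.7 m/s.
Bernoulli: P₁ + ½ρv₁² + ρg h₁ = P₂ + ½ρv₂² + ρg h₂, so P₂ = P₁ + ½ρ(v₁² − v₂²) − ρg(h₂ − h₁).
P₂ = 772000 + ½·1000·(2.61² − 32.7²) − 1000·9.81·(+13.7) = 772000 + (-533000) − (134000) = 105000 Pa.

105000 Pa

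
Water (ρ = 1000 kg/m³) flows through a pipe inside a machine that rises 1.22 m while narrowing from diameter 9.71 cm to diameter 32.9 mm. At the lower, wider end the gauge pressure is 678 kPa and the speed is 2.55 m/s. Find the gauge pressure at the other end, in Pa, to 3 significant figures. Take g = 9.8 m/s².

The volume flow rate is constant, so v₂ = (A₁/A₂)v₁ = (74.1/8.50)·2.55 = 22.2 m/s.
Applying Bernoulli between the two ends and solving for P₂: P₂ = P₁ + ½ρ(v₁² − v₂²) − ρgΔh.
P₂ = 678000 + ½·1000·(2.55² − 22.2²) − 1000·9.8·(+1.22) = 678000 + (-243000) − (12000) = 423000 Pa.

P₂ ≈ 423000 Pa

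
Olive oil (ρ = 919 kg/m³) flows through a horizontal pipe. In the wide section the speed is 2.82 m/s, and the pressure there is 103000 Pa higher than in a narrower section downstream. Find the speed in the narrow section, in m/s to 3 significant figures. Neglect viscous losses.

Along the level pipe P + ½ρv² is conserved, hence v₂² = v₁² + 2(P₁ − P₂)/ρ.
v₂ = √(2.82² + 2·103000/919) = √(7.95 + 224) = 15.2 m/s.

v₂ = 15.2 m/s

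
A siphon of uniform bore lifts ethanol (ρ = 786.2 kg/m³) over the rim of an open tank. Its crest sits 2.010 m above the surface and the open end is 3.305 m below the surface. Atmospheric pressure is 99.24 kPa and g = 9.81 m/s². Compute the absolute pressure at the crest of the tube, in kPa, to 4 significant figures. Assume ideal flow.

P_top ≈ 58.25 kPa

From the surface to the outlet (both open to atmosphere, surface at rest): v = √(2g·h_out) = √(2·9.81·3.305) = 8.053 m/s.
The bore is uniform, so the speed at the crest is the same v. Bernoulli surface→crest: P_atm = P_top + ½ρv² + ρg·h_top.
P_top = 99240 − ½·786.2·8.053² − 786.2·9.81·2.010 = 58250 Pa.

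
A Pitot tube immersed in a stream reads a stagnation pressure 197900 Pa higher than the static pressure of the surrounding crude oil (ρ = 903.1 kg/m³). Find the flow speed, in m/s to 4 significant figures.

v ≈ 20.93 m/s

At the stagnation point the flow is brought to rest, so Bernoulli gives P_stag − P_static = ½ρv².
v = √(2ΔP/ρ) = √(2·197900/903.1) = 20.93 m/s.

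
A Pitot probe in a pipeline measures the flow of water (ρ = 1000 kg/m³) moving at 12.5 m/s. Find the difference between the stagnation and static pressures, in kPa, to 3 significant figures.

78.1 kPa

At the stagnation point the flow is brought to rest, so Bernoulli gives P_stag − P_static = ½ρv².
ΔP = ½·1000·12.5² = 78100 Pa.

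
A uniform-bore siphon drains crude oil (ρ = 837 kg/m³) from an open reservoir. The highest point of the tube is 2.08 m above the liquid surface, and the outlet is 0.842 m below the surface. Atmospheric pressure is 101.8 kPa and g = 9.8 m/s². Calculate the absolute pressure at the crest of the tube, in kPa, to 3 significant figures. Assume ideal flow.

P_top ≈ 77.8 kPa

The outlet speed comes from Torricelli: v = √(2g·0.842) = 4.06 m/s.
Continuity keeps v the same throughout the tube; from surface to crest, P_atm + 0 = P_top + ½ρv² + ρg·h_top.
P_top = 101800 − ½·837·4.06² − 837·9.8·2.08 = 77800 Pa.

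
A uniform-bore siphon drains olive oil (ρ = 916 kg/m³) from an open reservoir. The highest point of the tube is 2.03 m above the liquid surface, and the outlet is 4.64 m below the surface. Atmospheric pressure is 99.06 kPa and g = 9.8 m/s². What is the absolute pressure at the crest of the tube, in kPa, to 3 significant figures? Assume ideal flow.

39.2 kPa

Bernoulli surface→outlet gives ½v² = g·h_out, so v = √(2·9.8·4.64) = 9.54 m/s.
Continuity keeps v the same throughout the tube; from surface to crest, P_atm + 0 = P_top + ½ρv² + ρg·h_top.
P_top = 99060 − ½·916·9.54² − 916·9.8·2.03 = 39200 Pa.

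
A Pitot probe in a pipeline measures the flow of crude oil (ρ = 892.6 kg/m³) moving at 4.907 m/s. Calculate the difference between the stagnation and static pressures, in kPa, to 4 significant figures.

10.75 kPa

At the stagnation point the flow is brought to rest, so Bernoulli gives P_stag − P_static = ½ρv².
ΔP = ½·892.6·4.907² = 10750 Pa.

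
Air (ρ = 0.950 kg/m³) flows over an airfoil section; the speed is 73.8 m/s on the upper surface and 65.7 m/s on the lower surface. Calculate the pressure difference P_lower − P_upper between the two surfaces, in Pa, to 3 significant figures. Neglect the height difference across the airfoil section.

Bernoulli (same height): P_lower − P_upper = ½ρ(v_upper² − v_lower²).
ΔP = ½·0.950·(73.8² − 65.7²) = 537 Pa.

ΔP ≈ 537 Pa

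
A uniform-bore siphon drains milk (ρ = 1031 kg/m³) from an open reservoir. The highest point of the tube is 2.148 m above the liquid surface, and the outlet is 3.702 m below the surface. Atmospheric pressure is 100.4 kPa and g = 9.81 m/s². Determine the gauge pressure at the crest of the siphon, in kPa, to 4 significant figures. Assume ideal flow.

From the surface to the outlet (both open to atmosphere, surface at rest): v = √(2g·h_out) = √(2·9.81·3.702) = 8.523 m/s.
The bore is uniform, so the speed at the crest is the same v. Bernoulli surface→crest: P_atm = P_top + ½ρv² + ρg·h_top.
P_top = 100400 − ½·1031·8.523² − 1031·9.81·2.148 = 41230 Pa. So P_gauge = P_top − P_atm = -59170 Pa.

P_gauge ≈ -59.17 kPa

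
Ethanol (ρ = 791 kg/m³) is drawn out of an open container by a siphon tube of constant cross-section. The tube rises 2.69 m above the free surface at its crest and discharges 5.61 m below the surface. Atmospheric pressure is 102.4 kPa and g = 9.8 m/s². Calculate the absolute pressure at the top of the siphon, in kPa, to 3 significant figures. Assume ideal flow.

P_top ≈ 38.1 kPa

Bernoulli surface→outlet gives ½v² = g·h_out, so v = √(2·9.8·5.61) = 10.5 m/s.
Continuity keeps v the same throughout the tube; from surface to crest, P_atm + 0 = P_top + ½ρv² + ρg·h_top.
P_top = 102400 − ½·791·10.5² − 791·9.8·2.69 = 38100 Pa.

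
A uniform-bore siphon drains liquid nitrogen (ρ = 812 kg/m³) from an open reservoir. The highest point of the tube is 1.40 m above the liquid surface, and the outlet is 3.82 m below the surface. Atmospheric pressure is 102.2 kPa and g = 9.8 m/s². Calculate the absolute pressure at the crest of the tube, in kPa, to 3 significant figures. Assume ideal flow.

Bernoulli surface→outlet gives ½v² = g·h_out, so v = √(2·9.8·3.82) = 8.65 m/s.
With constant cross-section the crest speed equals v; applying Bernoulli from the surface up to the crest, P_top = P_atm − ½ρv² − ρg·h_top.
P_top = 102200 − ½·812·8.65² − 812·9.8·1.40 = 60700 Pa.

P_top = 60.7 kPa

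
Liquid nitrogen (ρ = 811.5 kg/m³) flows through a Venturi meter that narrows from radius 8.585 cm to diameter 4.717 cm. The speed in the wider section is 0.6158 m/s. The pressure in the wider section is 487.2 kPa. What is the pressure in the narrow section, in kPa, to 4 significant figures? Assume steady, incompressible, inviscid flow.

460.3 kPa

The volume flow rate is constant, so v₂ = (A₁/A₂)v₁ = (231.5/17.48)·0.6158 = 8.159 m/s.
Bernoulli (h₁ = h₂): P₁ − P₂ = ½ρ(v₂² − v₁²).
P₂ = P₁ − ½ρ(v₂² − v₁²) = 487200 − ½·811.5·(8.159² − 0.6158²) = 487200 − 26860 = 460300 Pa.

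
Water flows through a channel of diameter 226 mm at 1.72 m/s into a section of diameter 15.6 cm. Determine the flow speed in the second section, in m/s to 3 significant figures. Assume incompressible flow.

Continuity gives A₁v₁ = A₂v₂, so v₂ = (401 cm²)/(191 cm²) × 1.72 m/s = 3.61 m/s.

v₂ = 3.61 m/s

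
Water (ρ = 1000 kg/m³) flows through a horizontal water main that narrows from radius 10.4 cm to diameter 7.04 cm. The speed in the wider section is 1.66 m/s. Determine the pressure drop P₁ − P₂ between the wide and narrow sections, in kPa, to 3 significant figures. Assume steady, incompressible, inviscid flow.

ΔP = 104 kPa

The volume flow rate is constant, so v₂ = (A₁/A₂)v₁ = (340/38.9)·1.66 = 14.5 m/s.
Along the horizontal streamline, P + ½ρv² is constant.
P₁ − P₂ = ½·1000·(14.5² − 1.66²) = ½·1000·207 = 104000 Pa.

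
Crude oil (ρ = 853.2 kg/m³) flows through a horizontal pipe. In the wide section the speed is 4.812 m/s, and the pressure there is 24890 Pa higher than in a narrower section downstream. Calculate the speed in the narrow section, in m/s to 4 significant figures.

v₂ ≈ 9.028 m/s

Along the level pipe P + ½ρv² is conserved, hence v₂² = v₁² + 2(P₁ − P₂)/ρ.
v₂ = √(4.812² + 2·24890/853.2) = √(23.16 + 58.35) = 9.028 m/s.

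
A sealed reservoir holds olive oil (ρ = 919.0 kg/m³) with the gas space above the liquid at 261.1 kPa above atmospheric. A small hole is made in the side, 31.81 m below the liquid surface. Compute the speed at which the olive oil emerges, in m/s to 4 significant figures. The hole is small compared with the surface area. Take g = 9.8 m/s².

34.52 m/s

Take point 1 at the surface (v₁ ≈ 0) and point 2 at the hole (at atmospheric pressure). Bernoulli: P₁ + ρg h = P_atm + ½ρv₂².
With P₁ − P_atm = 261100 Pa, v₂ = √(2gh + 2ΔP/ρ) = √(2·9.8·31.81 + 2·261100/919.0) = 34.52 m/s.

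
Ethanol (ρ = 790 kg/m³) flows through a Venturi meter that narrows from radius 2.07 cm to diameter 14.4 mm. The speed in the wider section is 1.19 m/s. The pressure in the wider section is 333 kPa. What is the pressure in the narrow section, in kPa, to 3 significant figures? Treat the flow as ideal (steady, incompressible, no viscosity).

By continuity, v₂ = v₁·A₁/A₂ = 1.19·(13.5/1.63) = 9.84 m/s.
With no height change, Bernoulli's equation is P₁ + ½ρv₁² = P₂ + ½ρv₂².
P₂ = P₁ − ½ρ(v₂² − v₁²) = 333000 − ½·790·(9.84² − 1.19²) = 333000 − 37700 = 295000 Pa.

P₂ = 295 kPa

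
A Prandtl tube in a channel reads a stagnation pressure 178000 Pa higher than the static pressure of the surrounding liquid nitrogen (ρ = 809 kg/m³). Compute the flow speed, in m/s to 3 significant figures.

v ≈ 21.0 m/s

Bernoulli between the free stream and the stagnation point: ½ρv² = P_stag − P_static.
v = √(2ΔP/ρ) = √(2·178000/809) = 21.0 m/s.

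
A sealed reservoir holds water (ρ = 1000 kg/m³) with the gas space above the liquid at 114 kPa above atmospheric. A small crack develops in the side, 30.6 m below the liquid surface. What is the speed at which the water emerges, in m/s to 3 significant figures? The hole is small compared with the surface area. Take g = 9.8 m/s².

v ≈ 28.8 m/s

Take point 1 at the surface (v₁ ≈ 0) and point 2 at the hole (at atmospheric pressure). Bernoulli: P₁ + ρg h = P_atm + ½ρv₂².
With P₁ − P_atm = 114000 Pa, v₂ = √(2gh + 2ΔP/ρ) = √(2·9.8·30.6 + 2·114000/1000) = 28.8 m/s.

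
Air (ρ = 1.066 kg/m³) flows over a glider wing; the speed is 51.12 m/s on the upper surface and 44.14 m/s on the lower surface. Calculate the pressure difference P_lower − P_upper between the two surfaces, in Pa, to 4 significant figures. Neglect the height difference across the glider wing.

354.4 Pa

With negligible Δh, P + ½ρv² is constant, so P_low − P_up = ½ρ(v_up² − v_low²).
ΔP = ½·1.066·(51.12² − 44.14²) = 354.4 Pa.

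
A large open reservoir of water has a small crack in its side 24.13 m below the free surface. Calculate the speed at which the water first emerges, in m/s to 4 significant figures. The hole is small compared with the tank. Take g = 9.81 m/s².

v = 21.76 m/s

Torricelli's result v = √(2gh) gives v = √(2·9.81·24.13) = 21.76 m/s.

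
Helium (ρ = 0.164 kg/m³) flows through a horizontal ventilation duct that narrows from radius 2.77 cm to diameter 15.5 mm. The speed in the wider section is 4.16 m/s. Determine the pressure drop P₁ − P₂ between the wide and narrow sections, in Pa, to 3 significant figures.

The volume flow rate is constant, so v₂ = (A₁/A₂)v₁ = (24.1/1.89)·4.16 = 53.1 m/s.
With no height change, Bernoulli's equation is P₁ + ½ρv₁² = P₂ + ½ρv₂².
P₁ − P₂ = ½·0.164·(53.1² − 4.16²) = ½·0.164·2810 = 230 Pa.

ΔP ≈ 230 Pa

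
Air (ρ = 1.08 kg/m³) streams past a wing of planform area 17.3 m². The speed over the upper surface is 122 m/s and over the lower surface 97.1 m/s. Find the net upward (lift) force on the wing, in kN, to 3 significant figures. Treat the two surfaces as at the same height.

With equal heights on the two surfaces, Bernoulli gives P_lower − P_upper = ½ρ(v_upper² − v_lower²).
ΔP = ½·1.08·(122² − 97.1²) = 2950 Pa.
Lift = ΔP · A = 2950 × 17.3 = 51000 N.

F ≈ 51.0 kN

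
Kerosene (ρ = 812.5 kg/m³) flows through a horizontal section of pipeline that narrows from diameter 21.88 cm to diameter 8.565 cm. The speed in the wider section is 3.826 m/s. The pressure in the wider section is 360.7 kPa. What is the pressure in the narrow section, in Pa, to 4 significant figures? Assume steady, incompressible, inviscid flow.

Mass conservation (A₁v₁ = A₂v₂) gives v₂ = 3.826 × 376.0/57.62 = 24.97 m/s.
The pipe is horizontal, so Bernoulli reduces to P₁ + ½ρv₁² = P₂ + ½ρv₂².
P₂ = P₁ − ½ρ(v₂² − v₁²) = 360700 − ½·812.5·(24.97² − 3.826²) = 360700 − 247300 = 113400 Pa.

113400 Pa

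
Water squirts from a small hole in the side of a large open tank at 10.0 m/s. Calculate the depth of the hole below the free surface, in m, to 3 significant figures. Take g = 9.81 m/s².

h ≈ 5.10 m

For a small hole in a large open tank, ½v² = gh, giving h = v²/(2g).
h = 10.0²/(2·9.81) = 100/19.62 = 5.10 m.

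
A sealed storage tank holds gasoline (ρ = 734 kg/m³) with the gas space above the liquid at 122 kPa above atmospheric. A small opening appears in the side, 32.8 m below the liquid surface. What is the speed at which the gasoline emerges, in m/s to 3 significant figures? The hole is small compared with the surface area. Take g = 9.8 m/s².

v = 31.2 m/s

Take point 1 at the surface (v₁ ≈ 0) and point 2 at the hole (at atmospheric pressure). Bernoulli: P₁ + ρg h = P_atm + ½ρv₂².
With P₁ − P_atm = 122000 Pa, v₂ = √(2gh + 2ΔP/ρ) = √(2·9.8·32.8 + 2·122000/734) = 31.2 m/s.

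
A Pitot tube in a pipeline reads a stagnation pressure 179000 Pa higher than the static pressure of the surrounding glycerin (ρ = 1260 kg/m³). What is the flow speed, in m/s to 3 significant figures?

v ≈ 16.9 m/s

Bernoulli between the free stream and the stagnation point: ½ρv² = P_stag − P_static.
v = √(2ΔP/ρ) = √(2·179000/1260) = 16.9 m/s.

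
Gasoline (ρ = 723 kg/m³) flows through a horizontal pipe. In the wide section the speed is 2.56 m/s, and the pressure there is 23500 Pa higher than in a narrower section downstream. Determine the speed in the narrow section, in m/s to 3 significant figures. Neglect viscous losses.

v₂ ≈ 8.46 m/s

Horizontal Bernoulli: P₁ + ½ρv₁² = P₂ + ½ρv₂², so v₂² = v₁² + 2(P₁ − P₂)/ρ.
v₂ = √(2.56² + 2·23500/723) = √(6.55 + 65.0) = 8.46 m/s.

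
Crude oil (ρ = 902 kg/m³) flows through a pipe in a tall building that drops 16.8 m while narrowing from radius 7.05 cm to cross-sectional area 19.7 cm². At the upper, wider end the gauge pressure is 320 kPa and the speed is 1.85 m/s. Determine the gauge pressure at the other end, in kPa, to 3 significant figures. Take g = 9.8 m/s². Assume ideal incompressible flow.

Continuity gives A₁v₁ = A₂v₂, so v₂ = (156 cm²)/(19.7 cm²) × 1.85 m/s = 14.7 m/s.
Bernoulli: P₁ + ½ρv₁² + ρg h₁ = P₂ + ½ρv₂² + ρg h₂, so P₂ = P₁ + ½ρ(v₁² − v₂²) − ρg(h₂ − h₁).
P₂ = 320000 + ½·902·(1.85² − 14.7²) − 902·9.8·(−16.8) = 320000 + (-95400) − (-149000) = 373000 Pa.

P₂ ≈ 373 kPa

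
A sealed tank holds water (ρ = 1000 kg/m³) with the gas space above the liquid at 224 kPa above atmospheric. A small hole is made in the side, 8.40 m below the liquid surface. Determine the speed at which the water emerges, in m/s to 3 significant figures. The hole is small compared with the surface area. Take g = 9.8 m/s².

Take point 1 at the surface (v₁ ≈ 0) and point 2 at the hole (at atmospheric pressure). Bernoulli: P₁ + ρg h = P_atm + ½ρv₂².
With P₁ − P_atm = 224000 Pa, v₂ = √(2gh + 2ΔP/ρ) = √(2·9.8·8.40 + 2·224000/1000) = 24.8 m/s.

24.8 m/s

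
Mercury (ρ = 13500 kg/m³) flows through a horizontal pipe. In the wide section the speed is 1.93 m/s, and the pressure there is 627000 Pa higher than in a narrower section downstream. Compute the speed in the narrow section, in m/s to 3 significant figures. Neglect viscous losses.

Horizontal Bernoulli: P₁ + ½ρv₁² = P₂ + ½ρv₂², so v₂² = v₁² + 2(P₁ − P₂)/ρ.
v₂ = √(1.93² + 2·627000/13500) = √(3.72 + 92.9) = 9.83 m/s.

v₂ ≈ 9.83 m/s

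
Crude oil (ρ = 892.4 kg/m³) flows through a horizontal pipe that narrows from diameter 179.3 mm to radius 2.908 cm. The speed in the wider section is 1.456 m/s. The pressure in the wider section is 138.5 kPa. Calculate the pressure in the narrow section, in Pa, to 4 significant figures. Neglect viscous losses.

The volume flow rate is constant, so v₂ = (A₁/A₂)v₁ = (252.5/26.57)·1.456 = 13.84 m/s.
The pipe is horizontal, so Bernoulli reduces to P₁ + ½ρv₁² = P₂ + ½ρv₂².
P₂ = P₁ − ½ρ(v₂² − v₁²) = 138500 − ½·892.4·(13.84² − 1.456²) = 138500 − 84500 = 54000 Pa.

P₂ ≈ 54000 Pa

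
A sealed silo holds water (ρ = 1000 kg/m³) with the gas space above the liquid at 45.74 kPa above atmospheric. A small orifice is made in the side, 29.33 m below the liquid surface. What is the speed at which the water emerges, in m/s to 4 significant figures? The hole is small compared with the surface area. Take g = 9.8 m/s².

Take point 1 at the surface (v₁ ≈ 0) and point 2 at the hole (at atmospheric pressure). Bernoulli: P₁ + ρg h = P_atm + ½ρv₂².
With P₁ − P_atm = 45740 Pa, v₂ = √(2gh + 2ΔP/ρ) = √(2·9.8·29.33 + 2·45740/1000) = 25.81 m/s.

v ≈ 25.81 m/s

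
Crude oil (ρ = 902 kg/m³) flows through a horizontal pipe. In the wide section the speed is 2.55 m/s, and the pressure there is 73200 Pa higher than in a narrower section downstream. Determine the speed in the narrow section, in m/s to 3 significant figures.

With h₁ = h₂, rearranging Bernoulli gives v₂ = √(v₁² + 2ΔP/ρ).
v₂ = √(2.55² + 2·73200/902) = √(6.50 + 162) = 13.0 m/s.

v₂ ≈ 13.0 m/s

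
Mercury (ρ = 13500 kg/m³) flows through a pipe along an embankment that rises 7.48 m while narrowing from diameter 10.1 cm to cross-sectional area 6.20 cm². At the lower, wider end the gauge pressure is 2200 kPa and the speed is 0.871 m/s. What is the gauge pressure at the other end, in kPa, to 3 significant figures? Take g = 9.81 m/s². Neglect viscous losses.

P₂ ≈ 359 kPa

Continuity gives A₁v₁ = A₂v₂, so v₂ = (80.1 cm²)/(6.20 cm²) × 0.871 m/s = 11.3 m/s.
Energy conservation along the streamline gives P₂ = P₁ − ½ρ(v₂² − v₁²) − ρg(h₂ − h₁).
P₂ = 2200000 + ½·13500·(0.871² − 11.3²) − 13500·9.81·(+7.48) = 2200000 + (-850000) − (991000) = 359000 Pa.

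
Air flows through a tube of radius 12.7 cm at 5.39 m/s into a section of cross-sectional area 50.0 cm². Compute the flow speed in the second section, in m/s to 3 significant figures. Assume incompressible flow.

54.6 m/s

Mass conservation (A₁v₁ = A₂v₂) gives v₂ = 5.39 × 507/50.0 = 54.6 m/s.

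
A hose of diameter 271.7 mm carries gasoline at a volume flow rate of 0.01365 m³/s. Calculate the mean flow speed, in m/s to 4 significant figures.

v ≈ 0.2354 m/s

Q = 0.01365 m³/s = 0.01365 m³/s.
v = Q/A = 0.01365 / 0.05798 = 0.2354 m/s.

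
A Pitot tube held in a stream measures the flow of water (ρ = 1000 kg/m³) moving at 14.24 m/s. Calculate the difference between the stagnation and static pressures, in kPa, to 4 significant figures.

ΔP ≈ 101.4 kPa

At the stagnation point the flow is brought to rest, so Bernoulli gives P_stag − P_static = ½ρv².
ΔP = ½·1000·14.24² = 101400 Pa.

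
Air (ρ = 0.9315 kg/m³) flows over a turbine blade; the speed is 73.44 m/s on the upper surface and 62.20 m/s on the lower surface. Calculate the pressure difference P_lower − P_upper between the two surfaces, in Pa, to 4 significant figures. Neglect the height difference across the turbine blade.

With negligible Δh, P + ½ρv² is constant, so P_low − P_up = ½ρ(v_up² − v_low²).
ΔP = ½·0.9315·(73.44² − 62.20²) = 710.1 Pa.

710.1 Pa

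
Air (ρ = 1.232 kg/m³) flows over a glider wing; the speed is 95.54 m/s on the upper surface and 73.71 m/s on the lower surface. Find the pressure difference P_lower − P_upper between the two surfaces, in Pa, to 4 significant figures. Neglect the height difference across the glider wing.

The pressure is lower where the speed is higher: ΔP = ½ρ(v_up² − v_low²).
ΔP = ½·1.232·(95.54² − 73.71²) = 2276 Pa.

2276 Pa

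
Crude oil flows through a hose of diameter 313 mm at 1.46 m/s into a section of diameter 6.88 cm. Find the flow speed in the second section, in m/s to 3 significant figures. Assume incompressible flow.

By continuity, v₂ = v₁·A₁/A₂ = 1.46·(769/37.2) = 30.2 m/s.

30.2 m/s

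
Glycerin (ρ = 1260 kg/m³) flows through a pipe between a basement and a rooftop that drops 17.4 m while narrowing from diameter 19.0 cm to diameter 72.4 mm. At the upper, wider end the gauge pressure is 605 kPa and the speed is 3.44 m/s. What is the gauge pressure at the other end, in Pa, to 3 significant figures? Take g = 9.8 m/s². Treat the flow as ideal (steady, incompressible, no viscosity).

Continuity gives A₁v₁ = A₂v₂, so v₂ = (284 cm²)/(41.2 cm²) × 3.44 m/s = 23.7 m/s.
Energy conservation along the streamline gives P₂ = P₁ − ½ρ(v₂² − v₁²) − ρg(h₂ − h₁).
P₂ = 605000 + ½·1260·(3.44² − 23.7²) − 1260·9.8·(−17.4) = 605000 + (-346000) − (-215000) = 474000 Pa.

P₂ ≈ 474000 Pa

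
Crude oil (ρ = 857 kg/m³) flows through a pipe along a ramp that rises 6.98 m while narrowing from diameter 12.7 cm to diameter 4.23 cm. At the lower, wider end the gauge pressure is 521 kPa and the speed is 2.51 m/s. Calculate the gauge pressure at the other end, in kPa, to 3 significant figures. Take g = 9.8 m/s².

The volume flow rate is constant, so v₂ = (A₁/A₂)v₁ = (127/14.1)·2.51 = 22.6 m/s.
Energy conservation along the streamline gives P₂ = P₁ − ½ρ(v₂² − v₁²) − ρg(h₂ − h₁).
P₂ = 521000 + ½·857·(2.51² − 22.6²) − 857·9.8·(+6.98) = 521000 + (-217000) − (58600) = 246000 Pa.

P₂ = 246 kPa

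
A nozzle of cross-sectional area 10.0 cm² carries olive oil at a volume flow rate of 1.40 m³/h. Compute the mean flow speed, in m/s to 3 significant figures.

Q = 1.40 m³/h = 0.000389 m³/s.
v = Q/A = 0.000389 / 0.00100 = 0.389 m/s.

v ≈ 0.389 m/s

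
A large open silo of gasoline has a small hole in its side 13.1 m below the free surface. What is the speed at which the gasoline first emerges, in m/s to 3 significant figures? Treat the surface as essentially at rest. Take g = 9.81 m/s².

v = 16.0 m/s

The surface is effectively still and both ends are open, so ½v² = gh and v = √(2·9.81·13.1) = 16.0 m/s.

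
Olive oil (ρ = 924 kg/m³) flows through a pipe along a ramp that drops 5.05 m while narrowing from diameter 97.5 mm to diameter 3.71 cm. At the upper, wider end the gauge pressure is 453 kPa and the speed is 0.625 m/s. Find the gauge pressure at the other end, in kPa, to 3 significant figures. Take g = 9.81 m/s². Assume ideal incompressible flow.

P₂ = 490 kPa

The volume flow rate is constant, so v₂ = (A₁/A₂)v₁ = (74.7/10.8)·0.625 = 4.32 m/s.
Energy conservation along the streamline gives P₂ = P₁ − ½ρ(v₂² − v₁²) − ρg(h₂ − h₁).
P₂ = 453000 + ½·924·(0.625² − 4.32²) − 924·9.81·(−5.05) = 453000 + (-8430) − (-45800) = 490000 Pa.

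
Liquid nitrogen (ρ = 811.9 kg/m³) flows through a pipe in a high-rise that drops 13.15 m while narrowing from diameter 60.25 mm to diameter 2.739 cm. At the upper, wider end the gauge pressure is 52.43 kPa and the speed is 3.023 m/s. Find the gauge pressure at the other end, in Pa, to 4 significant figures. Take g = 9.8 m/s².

73910 Pa

The volume flow rate is constant, so v₂ = (A₁/A₂)v₁ = (28.51/5.892)·3.023 = 14.63 m/s.
Energy conservation along the streamline gives P₂ = P₁ − ½ρ(v₂² − v₁²) − ρg(h₂ − h₁).
P₂ = 52430 + ½·811.9·(3.023² − 14.63²) − 811.9·9.8·(−13.15) = 52430 + (-83150) − (-104600) = 73910 Pa.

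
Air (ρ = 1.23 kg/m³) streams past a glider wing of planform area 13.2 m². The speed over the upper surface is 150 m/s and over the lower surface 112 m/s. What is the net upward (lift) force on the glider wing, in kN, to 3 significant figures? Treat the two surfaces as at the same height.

F ≈ 80.8 kN

The faster flow above has the lower pressure; Bernoulli (same height) gives ΔP = ½ρ(v_up² − v_low²).
ΔP = ½·1.23·(150² − 112²) = 6120 Pa.
Lift = ΔP · A = 6120 × 13.2 = 80800 N.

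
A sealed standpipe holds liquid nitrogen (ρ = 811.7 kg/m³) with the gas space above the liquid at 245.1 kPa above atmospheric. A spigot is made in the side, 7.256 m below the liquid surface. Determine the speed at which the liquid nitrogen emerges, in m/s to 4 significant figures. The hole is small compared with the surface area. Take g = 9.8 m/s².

Take point 1 at the surface (v₁ ≈ 0) and point 2 at the hole (at atmospheric pressure). Bernoulli: P₁ + ρg h = P_atm + ½ρv₂².
With P₁ − P_atm = 245100 Pa, v₂ = √(2gh + 2ΔP/ρ) = √(2·9.8·7.256 + 2·245100/811.7) = 27.32 m/s.

v = 27.32 m/s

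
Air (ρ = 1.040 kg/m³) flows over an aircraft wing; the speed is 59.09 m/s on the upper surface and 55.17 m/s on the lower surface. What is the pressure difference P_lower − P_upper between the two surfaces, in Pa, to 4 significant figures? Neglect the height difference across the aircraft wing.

ΔP ≈ 232.9 Pa

With negligible Δh, P + ½ρv² is constant, so P_low − P_up = ½ρ(v_up² − v_low²).
ΔP = ½·1.040·(59.09² − 55.17²) = 232.9 Pa.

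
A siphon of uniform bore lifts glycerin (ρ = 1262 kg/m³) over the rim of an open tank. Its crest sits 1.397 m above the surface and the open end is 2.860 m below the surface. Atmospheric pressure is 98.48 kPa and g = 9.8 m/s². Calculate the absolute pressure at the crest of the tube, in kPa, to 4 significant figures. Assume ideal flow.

Bernoulli surface→outlet gives ½v² = g·h_out, so v = √(2·9.8·2.860) = 7.487 m/s.
The bore is uniform, so the speed at the crest is the same v. Bernoulli surface→crest: P_atm = P_top + ½ρv² + ρg·h_top.
P_top = 98480 − ½·1262·7.487² − 1262·9.8·1.397 = 45830 Pa.

P_top = 45.83 kPa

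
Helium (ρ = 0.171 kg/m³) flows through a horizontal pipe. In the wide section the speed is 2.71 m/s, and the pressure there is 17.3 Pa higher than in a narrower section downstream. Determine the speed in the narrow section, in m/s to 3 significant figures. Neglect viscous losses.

14.5 m/s

Horizontal Bernoulli: P₁ + ½ρv₁² = P₂ + ½ρv₂², so v₂² = v₁² + 2(P₁ − P₂)/ρ.
v₂ = √(2.71² + 2·17.3/0.171) = √(7.34 + 202) = 14.5 m/s.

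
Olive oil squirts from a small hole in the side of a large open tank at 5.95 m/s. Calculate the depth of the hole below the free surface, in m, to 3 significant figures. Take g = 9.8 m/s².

h = 1.81 m

Torricelli: v = √(2gh), so h = v²/(2g).
h = 5.95²/(2·9.8) = 35.4/19.60 = 1.81 m.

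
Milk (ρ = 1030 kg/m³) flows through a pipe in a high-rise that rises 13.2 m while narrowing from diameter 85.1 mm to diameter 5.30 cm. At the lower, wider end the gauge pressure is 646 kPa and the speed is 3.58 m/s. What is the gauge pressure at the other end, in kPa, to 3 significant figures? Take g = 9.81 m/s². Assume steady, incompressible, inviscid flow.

Continuity gives A₁v₁ = A₂v₂, so v₂ = (56.9 cm²)/(22.1 cm²) × 3.58 m/s = 9.23 m/s.
Energy conservation along the streamline gives P₂ = P₁ − ½ρ(v₂² − v₁²) − ρg(h₂ − h₁).
P₂ = 646000 + ½·1030·(3.58² − 9.23²) − 1030·9.81·(+13.2) = 646000 + (-37300) − (133000) = 475000 Pa.

475 kPa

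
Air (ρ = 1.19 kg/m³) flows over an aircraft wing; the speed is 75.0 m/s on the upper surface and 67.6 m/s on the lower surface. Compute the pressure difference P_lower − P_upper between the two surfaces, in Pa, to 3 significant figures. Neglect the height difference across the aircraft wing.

628 Pa

Bernoulli (same height): P_lower − P_upper = ½ρ(v_upper² − v_lower²).
ΔP = ½·1.19·(75.0² − 67.6²) = 628 Pa.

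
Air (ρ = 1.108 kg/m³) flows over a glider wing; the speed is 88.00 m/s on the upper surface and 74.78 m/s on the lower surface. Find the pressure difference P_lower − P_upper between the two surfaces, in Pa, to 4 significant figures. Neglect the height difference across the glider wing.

With negligible Δh, P + ½ρv² is constant, so P_low − P_up = ½ρ(v_up² − v_low²).
ΔP = ½·1.108·(88.00² − 74.78²) = 1192 Pa.

ΔP = 1192 Pa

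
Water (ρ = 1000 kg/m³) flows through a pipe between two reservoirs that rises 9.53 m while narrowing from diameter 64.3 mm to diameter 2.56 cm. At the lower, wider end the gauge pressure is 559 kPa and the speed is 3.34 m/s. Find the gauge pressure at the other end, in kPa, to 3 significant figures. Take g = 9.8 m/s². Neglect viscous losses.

Continuity gives A₁v₁ = A₂v₂, so v₂ = (32.5 cm²)/(5.15 cm²) × 3.34 m/s = 21.1 m/s.
Bernoulli: P₁ + ½ρv₁² + ρg h₁ = P₂ + ½ρv₂² + ρg h₂, so P₂ = P₁ + ½ρ(v₁² − v₂²) − ρg(h₂ − h₁).
P₂ = 559000 + ½·1000·(3.34² − 21.1²) − 1000·9.8·(+9.53) = 559000 + (-216000) − (93400) = 249000 Pa.

P₂ ≈ 249 kPa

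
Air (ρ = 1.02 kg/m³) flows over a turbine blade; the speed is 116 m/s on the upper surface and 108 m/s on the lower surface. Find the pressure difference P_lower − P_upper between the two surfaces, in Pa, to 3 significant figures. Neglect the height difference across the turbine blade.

914 Pa

Bernoulli (same height): P_lower − P_upper = ½ρ(v_upper² − v_lower²).
ΔP = ½·1.02·(116² − 108²) = 914 Pa.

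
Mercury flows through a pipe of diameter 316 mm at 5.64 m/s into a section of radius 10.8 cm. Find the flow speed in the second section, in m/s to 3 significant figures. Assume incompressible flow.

v₂ = 12.1 m/s

By continuity, v₂ = v₁·A₁/A₂ = 5.64·(784/366) = 12.1 m/s.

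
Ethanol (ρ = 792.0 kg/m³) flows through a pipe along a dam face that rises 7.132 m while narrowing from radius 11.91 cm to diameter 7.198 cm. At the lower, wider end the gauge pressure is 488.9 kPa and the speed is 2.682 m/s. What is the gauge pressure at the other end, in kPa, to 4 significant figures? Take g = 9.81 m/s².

94.72 kPa

The volume flow rate is constant, so v₂ = (A₁/A₂)v₁ = (445.6/40.69)·2.682 = 29.37 m/s.
Energy conservation along the streamline gives P₂ = P₁ − ½ρ(v₂² − v₁²) − ρg(h₂ − h₁).
P₂ = 488900 + ½·792.0·(2.682² − 29.37²) − 792.0·9.81·(+7.132) = 488900 + (-338800) − (55410) = 94720 Pa.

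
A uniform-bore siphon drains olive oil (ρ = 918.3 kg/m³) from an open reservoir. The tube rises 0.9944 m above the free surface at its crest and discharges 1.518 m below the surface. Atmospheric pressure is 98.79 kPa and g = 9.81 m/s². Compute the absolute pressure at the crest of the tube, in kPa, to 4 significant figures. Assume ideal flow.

P_top ≈ 76.16 kPa

From the surface to the outlet (both open to atmosphere, surface at rest): v = √(2g·h_out) = √(2·9.81·1.518) = 5.457 m/s.
With constant cross-section the crest speed equals v; applying Bernoulli from the surface up to the crest, P_top = P_atm − ½ρv² − ρg·h_top.
P_top = 98790 − ½·918.3·5.457² − 918.3·9.81·0.9944 = 76160 Pa.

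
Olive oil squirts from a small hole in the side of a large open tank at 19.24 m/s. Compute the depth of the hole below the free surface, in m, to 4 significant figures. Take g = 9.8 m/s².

h ≈ 18.89 m

Torricelli: v = √(2gh), so h = v²/(2g).
h = 19.24²/(2·9.8) = 370.2/19.60 = 18.89 m.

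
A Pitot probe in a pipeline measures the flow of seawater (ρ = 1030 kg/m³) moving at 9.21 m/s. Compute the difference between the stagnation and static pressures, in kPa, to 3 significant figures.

ΔP ≈ 43.7 kPa

At the stagnation point the flow is brought to rest, so Bernoulli gives P_stag − P_static = ½ρv².
ΔP = ½·1030·9.21² = 43700 Pa.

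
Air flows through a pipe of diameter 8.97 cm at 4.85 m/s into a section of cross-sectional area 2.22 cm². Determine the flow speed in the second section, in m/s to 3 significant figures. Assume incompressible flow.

v₂ = 138 m/s

Mass conservation (A₁v₁ = A₂v₂) gives v₂ = 4.85 × 63.2/2.22 = 138 m/s.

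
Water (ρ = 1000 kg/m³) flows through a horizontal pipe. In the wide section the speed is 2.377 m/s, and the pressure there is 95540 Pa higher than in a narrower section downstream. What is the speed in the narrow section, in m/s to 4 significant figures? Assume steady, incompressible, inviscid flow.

v₂ = 14.03 m/s

Horizontal Bernoulli: P₁ + ½ρv₁² = P₂ + ½ρv₂², so v₂² = v₁² + 2(P₁ − P₂)/ρ.
v₂ = √(2.377² + 2·95540/1000) = √(5.650 + 191.1) = 14.03 m/s.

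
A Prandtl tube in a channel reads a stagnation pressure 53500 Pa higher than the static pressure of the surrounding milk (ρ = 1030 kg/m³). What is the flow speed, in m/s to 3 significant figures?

v = 10.2 m/s

The dynamic pressure equals the rise in static pressure at the stagnation point: ΔP = ½ρv².
v = √(2ΔP/ρ) = √(2·53500/1030) = 10.2 m/s.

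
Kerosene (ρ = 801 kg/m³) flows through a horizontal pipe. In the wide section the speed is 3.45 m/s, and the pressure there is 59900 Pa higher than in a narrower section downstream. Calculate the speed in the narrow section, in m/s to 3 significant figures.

v₂ ≈ 12.7 m/s

Along the level pipe P + ½ρv² is conserved, hence v₂² = v₁² + 2(P₁ − P₂)/ρ.
v₂ = √(3.45² + 2·59900/801) = √(11.9 + 150) = 12.7 m/s.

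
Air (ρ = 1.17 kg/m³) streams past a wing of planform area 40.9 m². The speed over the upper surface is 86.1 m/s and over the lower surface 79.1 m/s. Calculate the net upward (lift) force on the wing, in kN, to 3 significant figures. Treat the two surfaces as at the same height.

27.7 kN

With equal heights on the two surfaces, Bernoulli gives P_lower − P_upper = ½ρ(v_upper² − v_lower²).
ΔP = ½·1.17·(86.1² − 79.1²) = 676 Pa.
Lift = ΔP · A = 676 × 40.9 = 27700 N.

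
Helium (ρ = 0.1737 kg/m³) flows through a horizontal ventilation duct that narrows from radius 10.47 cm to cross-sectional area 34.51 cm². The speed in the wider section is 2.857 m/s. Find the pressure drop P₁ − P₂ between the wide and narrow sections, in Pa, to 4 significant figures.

By continuity, v₂ = v₁·A₁/A₂ = 2.857·(344.4/34.51) = 28.51 m/s.
Bernoulli (h₁ = h₂): P₁ − P₂ = ½ρ(v₂² − v₁²).
P₁ − P₂ = ½·0.1737·(28.51² − 2.857²) = ½·0.1737·804.7 = 69.89 Pa.

ΔP = 69.89 Pa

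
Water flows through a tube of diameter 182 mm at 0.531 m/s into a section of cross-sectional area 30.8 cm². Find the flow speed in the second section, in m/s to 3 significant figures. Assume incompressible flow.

The volume flow rate is constant, so v₂ = (A₁/A₂)v₁ = (260/30.8)·0.531 = 4.49 m/s.

v₂ ≈ 4.49 m/s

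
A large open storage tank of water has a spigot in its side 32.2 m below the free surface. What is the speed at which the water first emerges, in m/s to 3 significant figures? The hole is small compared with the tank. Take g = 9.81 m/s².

The surface is effectively still and both ends are open, so ½v² = gh and v = √(2·9.81·32.2) = 25.1 m/s.

25.1 m/s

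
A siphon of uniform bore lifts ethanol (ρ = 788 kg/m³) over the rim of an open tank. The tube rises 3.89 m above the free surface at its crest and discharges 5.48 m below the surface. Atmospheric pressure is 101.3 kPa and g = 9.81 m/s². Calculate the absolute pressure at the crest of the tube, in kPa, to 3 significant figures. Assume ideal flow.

P_top ≈ 28.9 kPa

Bernoulli surface→outlet gives ½v² = g·h_out, so v = √(2·9.81·5.48) = 10.4 m/s.
Continuity keeps v the same throughout the tube; from surface to crest, P_atm + 0 = P_top + ½ρv² + ρg·h_top.
P_top = 101300 − ½·788·10.4² − 788·9.81·3.89 = 28900 Pa.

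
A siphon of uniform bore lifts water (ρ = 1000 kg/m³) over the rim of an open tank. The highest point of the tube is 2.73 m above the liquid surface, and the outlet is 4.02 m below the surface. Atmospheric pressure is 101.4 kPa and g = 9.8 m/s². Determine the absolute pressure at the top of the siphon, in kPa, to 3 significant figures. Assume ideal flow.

P_top = 35.2 kPa

From the surface to the outlet (both open to atmosphere, surface at rest): v = √(2g·h_out) = √(2·9.8·4.02) = 8.88 m/s.
The bore is uniform, so the speed at the crest is the same v. Bernoulli surface→crest: P_atm = P_top + ½ρv² + ρg·h_top.
P_top = 101400 − ½·1000·8.88² − 1000·9.8·2.73 = 35200 Pa.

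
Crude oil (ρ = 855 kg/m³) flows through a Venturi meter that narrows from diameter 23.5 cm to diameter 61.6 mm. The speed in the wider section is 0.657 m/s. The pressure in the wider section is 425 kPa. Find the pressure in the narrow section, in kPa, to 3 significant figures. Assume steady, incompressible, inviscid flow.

The volume flow rate is constant, so v₂ = (A₁/A₂)v₁ = (434/29.8)·0.657 = 9.56 m/s.
Along the horizontal streamline, P + ½ρv² is constant.
P₂ = P₁ − ½ρ(v₂² − v₁²) = 425000 − ½·855·(9.56² − 0.657²) = 425000 − 38900 = 386000 Pa.

P₂ ≈ 386 kPa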